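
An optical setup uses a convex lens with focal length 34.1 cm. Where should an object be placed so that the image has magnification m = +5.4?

m = −d_i/d_o ⇒ d_i = −m·d_o.
1/f = 1/d_o + 1/d_i = 1/d_o − 1/(m·d_o) = (1 − 1/m)/d_o, so d_o = f(1 − 1/m) = (34.10)(1 − 1/(+5.4)) = 27.8 cm.

27.8 cm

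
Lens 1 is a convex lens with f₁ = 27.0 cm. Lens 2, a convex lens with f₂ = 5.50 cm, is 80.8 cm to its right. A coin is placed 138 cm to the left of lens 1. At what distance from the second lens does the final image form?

6.22 cm

Lens 1: 1/d_i1 = 1/f₁ − 1/d_o1 = 1/(27.0) − 1/(138) = 0.02979, so d_i1 = 33.57 cm.
The intermediate image is 33.57 cm to the right of lens 1, which is 80.8 − (33.57) = 47.23 cm to the left of lens 2, so d_o2 = +47.23 cm.
Lens 2: 1/d_i2 = 1/f₂ − 1/d_o2 = 1/(5.50) − 1/(47.23) = 0.1606, so d_i2 = 6.22 cm.
The final image is real, 6.22 cm to the right of lens 2 (overall magnification ≈ 0.032).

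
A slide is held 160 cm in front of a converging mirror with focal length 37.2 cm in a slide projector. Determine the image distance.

48.5 cm

Mirror equation: 1/q = 1/f − 1/p = 1/(37.20) − 1/(160) = 0.02688 − 0.006250 = 0.02063, so q = 48.5 cm.
The image is real, inverted and reduced, in front of the mirror.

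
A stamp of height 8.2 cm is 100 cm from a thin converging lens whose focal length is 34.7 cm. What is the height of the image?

4.36 cm

1/d_i = 1/f − 1/d_o = 1/(34.70) − 1/(100) = 0.01882, so d_i = 53.14 cm.
m = −d_i/d_o = -0.5314.
|h_i| = |m|·h_o = 0.5314 × 8.2 = 4.36 cm. The image is real, inverted and reduced, on the far side of the lens.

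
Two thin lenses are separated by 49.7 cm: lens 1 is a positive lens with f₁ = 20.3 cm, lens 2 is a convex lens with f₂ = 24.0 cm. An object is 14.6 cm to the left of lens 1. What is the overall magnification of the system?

m = -1.10

Lens 1: 1/d_i1 = 1/(20.3) − 1/(14.6) = -0.01923, so d_i1 = -52.00 cm; m₁ = −d_i1/d_o1 = +3.562.
d_o2 = 49.7 − (-52.00) = 101.7 cm.
Lens 2: 1/d_i2 = 1/(24.0) − 1/(101.7) = 0.03183, so d_i2 = 31.41 cm; m₂ = −d_i2/d_o2 = -0.3089.
m = m₁·m₂ = (+3.562)(-0.3089) = -1.10.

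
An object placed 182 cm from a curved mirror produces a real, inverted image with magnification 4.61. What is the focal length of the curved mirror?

f = 150 cm (concave)

m = −d_i/d_o ⇒ d_i = −m·d_o = −(-4.61)·(182) = 839.0 cm.
1/f = 1/d_o + 1/d_i = 1/(182) + 1/(839.0) = 0.006686, so f = 150 cm.
Since f is positive, the curved mirror is concave.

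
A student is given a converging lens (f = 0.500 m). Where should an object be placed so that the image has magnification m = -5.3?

0.594 m

m = −d_i/d_o ⇒ d_i = −m·d_o.
1/f = 1/d_o + 1/d_i = 1/d_o − 1/(m·d_o) = (1 − 1/m)/d_o, so d_o = f(1 − 1/m) = (0.5000)(1 − 1/(-5.3)) = 0.594 m.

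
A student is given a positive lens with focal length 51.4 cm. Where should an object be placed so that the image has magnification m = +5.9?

m = −d_i/d_o ⇒ d_i = −m·d_o.
1/f = 1/d_o + 1/d_i = 1/d_o − 1/(m·d_o) = (1 − 1/m)/d_o, so d_o = f(1 − 1/m) = (51.40)(1 − 1/(+5.9)) = 42.7 cm.

42.7 cm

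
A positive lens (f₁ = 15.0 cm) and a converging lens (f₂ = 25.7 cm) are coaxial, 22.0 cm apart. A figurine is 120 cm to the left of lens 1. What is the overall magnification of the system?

m = -0.176

Lens 1: 1/d_i1 = 1/(15.0) − 1/(120) = 0.05833, so d_i1 = 17.14 cm; m₁ = −d_i1/d_o1 = -0.1428.
d_o2 = 22.0 − (17.14) = 4.860 cm.
Lens 2: 1/d_i2 = 1/(25.7) − 1/(4.860) = -0.1669, so d_i2 = -5.993 cm; m₂ = −d_i2/d_o2 = +1.233.
m = m₁·m₂ = (-0.1428)(+1.233) = -0.176.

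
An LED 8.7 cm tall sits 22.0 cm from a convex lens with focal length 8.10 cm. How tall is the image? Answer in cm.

5.07 cm

1/d_i = 1/f − 1/d_o = 1/(8.100) − 1/(22.0) = 0.07800, so d_i = 12.82 cm.
m = −d_i/d_o = -0.5827.
|h_i| = |m|·h_o = 0.5827 × 8.7 = 5.07 cm. The image is real, inverted and reduced, on the far side of the lens.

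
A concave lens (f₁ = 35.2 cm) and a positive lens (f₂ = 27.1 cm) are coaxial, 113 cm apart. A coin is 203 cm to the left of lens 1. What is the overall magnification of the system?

f₁ = −35.2 cm (diverging).
Lens 1: 1/d_i1 = 1/(-35.2) − 1/(203) = -0.03334, so d_i1 = -30.00 cm; m₁ = −d_i1/d_o1 = +0.1478.
d_o2 = 113 − (-30.00) = 143.0 cm.
Lens 2: 1/d_i2 = 1/(27.1) − 1/(143.0) = 0.02991, so d_i2 = 33.44 cm; m₂ = −d_i2/d_o2 = -0.2338.
m = m₁·m₂ = (+0.1478)(-0.2338) = -0.0346.

m = -0.0346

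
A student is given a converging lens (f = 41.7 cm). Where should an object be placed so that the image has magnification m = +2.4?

m = −d_i/d_o ⇒ d_i = −m·d_o.
1/f = 1/d_o + 1/d_i = 1/d_o − 1/(m·d_o) = (1 − 1/m)/d_o, so d_o = f(1 − 1/m) = (41.70)(1 − 1/(+2.4)) = 24.3 cm.

24.3 cm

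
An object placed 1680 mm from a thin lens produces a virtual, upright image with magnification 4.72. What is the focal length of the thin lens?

f = 2130 mm (converging)

m = −d_i/d_o ⇒ d_i = −m·d_o = −(+4.72)·(1680) = -7930 mm.
1/f = 1/d_o + 1/d_i = 1/(1680) + 1/(-7930) = 0.0004691, so f = 2130 mm.
Since f is positive, the thin lens is converging.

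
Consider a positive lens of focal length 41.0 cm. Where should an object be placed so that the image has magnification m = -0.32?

m = −d_i/d_o ⇒ d_i = −m·d_o.
1/f = 1/d_o + 1/d_i = 1/d_o − 1/(m·d_o) = (1 − 1/m)/d_o, so d_o = f(1 − 1/m) = (41.00)(1 − 1/(-0.32)) = 169 cm.

169 cm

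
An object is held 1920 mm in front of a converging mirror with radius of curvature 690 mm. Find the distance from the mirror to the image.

421 mm

f = R/2 = 690/2 = 345.0 mm.
Mirror equation: 1/q = 1/f − 1/p = 1/(345.0) − 1/(1920) = 0.002899 − 0.0005208 = 0.002378, so q = 421 mm.
The image is real, inverted and reduced, in front of the mirror.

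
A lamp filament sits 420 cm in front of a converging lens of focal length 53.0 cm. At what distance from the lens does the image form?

60.7 cm

Thin-lens equation: 1/v = 1/f − 1/u = 1/(53.00) − 1/(420) = 0.01887 − 0.002381 = 0.01649, so v = 60.7 cm.
The image is real, inverted and reduced, on the far side of the lens.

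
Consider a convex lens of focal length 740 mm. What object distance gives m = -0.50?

2220 mm

m = −d_i/d_o ⇒ d_i = −m·d_o.
1/f = 1/d_o + 1/d_i = 1/d_o − 1/(m·d_o) = (1 − 1/m)/d_o, so d_o = f(1 − 1/m) = (740.0)(1 − 1/(-0.50)) = 2220 mm.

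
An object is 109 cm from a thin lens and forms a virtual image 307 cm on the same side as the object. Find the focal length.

f = 169 cm (converging)

Virtual image ⇒ d_i = −307 cm.
1/f = 1/d_o + 1/d_i = 1/(109) + 1/(-307) = 0.005917, so f = 169 cm.
Since f is positive, the thin lens is converging.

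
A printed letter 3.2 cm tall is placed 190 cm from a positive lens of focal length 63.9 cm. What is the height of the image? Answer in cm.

1/d_i = 1/f − 1/d_o = 1/(63.90) − 1/(190) = 0.01039, so d_i = 96.28 cm.
m = −d_i/d_o = -0.5067.
|h_i| = |m|·h_o = 0.5067 × 3.2 = 1.62 cm. The image is real, inverted and reduced, on the far side of the lens.

1.62 cm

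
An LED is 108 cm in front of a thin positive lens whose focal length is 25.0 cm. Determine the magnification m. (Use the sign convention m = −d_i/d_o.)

m = -0.301

1/d_i = 1/f − 1/d_o = 1/(25.00) − 1/(108) = 0.03074, so d_i = 32.53 cm.
m = −d_i/d_o = −(32.53)/(108) = -0.301.
The image is real, inverted and reduced, on the far side of the lens.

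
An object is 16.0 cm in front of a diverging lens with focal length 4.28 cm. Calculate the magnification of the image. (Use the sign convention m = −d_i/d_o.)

m = +0.211

For a diverging lens, f = -4.28 cm.
1/d_i = 1/f − 1/d_o = 1/(-4.280) − 1/(16.0) = -0.2961, so d_i = -3.377 cm.
m = −d_i/d_o = −(-3.377)/(16.0) = +0.211.
The image is virtual, upright and reduced, on the same side as the object.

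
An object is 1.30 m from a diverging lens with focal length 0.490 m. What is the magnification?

m = +0.274

For a diverging lens, f = -0.490 m.
1/d_i = 1/f − 1/d_o = 1/(-0.4900) − 1/(1.30) = -2.810, so d_i = -0.3559 m.
m = −d_i/d_o = −(-0.3559)/(1.30) = +0.274.
The image is virtual, upright and reduced, on the same side as the object.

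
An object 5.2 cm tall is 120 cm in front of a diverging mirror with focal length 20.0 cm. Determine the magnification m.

For a diverging mirror, f = -20.0 cm.
1/d_i = 1/f − 1/d_o = 1/(-20.00) − 1/(120) = -0.05833, so d_i = -17.14 cm.
m = −d_i/d_o = −(-17.14)/(120) = +0.143.
The image is virtual, upright and reduced, behind the mirror.

m = +0.143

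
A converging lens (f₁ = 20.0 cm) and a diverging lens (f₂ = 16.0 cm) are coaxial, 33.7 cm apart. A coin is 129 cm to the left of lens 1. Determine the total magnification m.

Lens 1: 1/d_i1 = 1/(20.0) − 1/(129) = 0.04225, so d_i1 = 23.67 cm; m₁ = −d_i1/d_o1 = -0.1835.
d_o2 = 33.7 − (23.67) = 10.03 cm.
f₂ = −16.0 cm (diverging).
Lens 2: 1/d_i2 = 1/(-16.0) − 1/(10.03) = -0.1622, so d_i2 = -6.165 cm; m₂ = −d_i2/d_o2 = +0.6147.
m = m₁·m₂ = (-0.1835)(+0.6147) = -0.113.

m = -0.113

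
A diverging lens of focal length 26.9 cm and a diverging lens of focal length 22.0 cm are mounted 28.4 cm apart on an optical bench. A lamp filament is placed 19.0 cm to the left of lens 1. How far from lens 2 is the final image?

14.1 cm

Lens 1 is diverging, so f₁ = −26.9 cm.
Lens 1: 1/d_i1 = 1/f₁ − 1/d_o1 = 1/(-26.9) − 1/(19.0) = -0.08981, so d_i1 = -11.14 cm.
The intermediate image is 11.14 cm to the left of lens 1 (virtual), which is 28.4 − (-11.14) = 39.54 cm to the left of lens 2, so d_o2 = +39.54 cm.
Lens 2 is diverging, so f₂ = −22.0 cm.
Lens 2: 1/d_i2 = 1/f₂ − 1/d_o2 = 1/(-22.0) − 1/(39.54) = -0.07075, so d_i2 = -14.1 cm.
The final image is virtual, 14.1 cm to the left of lens 2 (overall magnification ≈ 0.21).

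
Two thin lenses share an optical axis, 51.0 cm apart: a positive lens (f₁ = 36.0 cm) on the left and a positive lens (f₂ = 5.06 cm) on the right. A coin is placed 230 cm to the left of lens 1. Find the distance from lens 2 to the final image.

12.9 cm

Lens 1: 1/d_i1 = 1/f₁ − 1/d_o1 = 1/(36.0) − 1/(230) = 0.02343, so d_i1 = 42.68 cm.
The intermediate image is 42.68 cm to the right of lens 1, which is 51.0 − (42.68) = 8.320 cm to the left of lens 2, so d_o2 = +8.320 cm.
Lens 2: 1/d_i2 = 1/f₂ − 1/d_o2 = 1/(5.06) − 1/(8.320) = 0.07744, so d_i2 = 12.9 cm.
The final image is real, 12.9 cm to the right of lens 2 (overall magnification ≈ 0.29).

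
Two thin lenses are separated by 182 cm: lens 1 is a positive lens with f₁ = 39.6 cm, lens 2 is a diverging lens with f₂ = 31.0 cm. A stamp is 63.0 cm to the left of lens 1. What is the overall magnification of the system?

m = -0.493

Lens 1: 1/d_i1 = 1/(39.6) − 1/(63.0) = 0.009380, so d_i1 = 106.6 cm; m₁ = −d_i1/d_o1 = -1.692.
d_o2 = 182 − (106.6) = 75.40 cm.
f₂ = −31.0 cm (diverging).
Lens 2: 1/d_i2 = 1/(-31.0) − 1/(75.40) = -0.04552, so d_i2 = -21.97 cm; m₂ = −d_i2/d_o2 = +0.2914.
m = m₁·m₂ = (-1.692)(+0.2914) = -0.493.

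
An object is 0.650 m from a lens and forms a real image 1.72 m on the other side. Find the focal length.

Real image ⇒ d_i = +1.72 m.
1/f = 1/d_o + 1/d_i = 1/(0.650) + 1/(1.72) = 2.120, so f = 0.472 m.
Since f is positive, the lens is converging.

f = 0.472 m (converging)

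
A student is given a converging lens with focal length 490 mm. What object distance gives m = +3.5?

350 mm

m = −d_i/d_o ⇒ d_i = −m·d_o.
1/f = 1/d_o + 1/d_i = 1/d_o − 1/(m·d_o) = (1 − 1/m)/d_o, so d_o = f(1 − 1/m) = (490.0)(1 − 1/(+3.5)) = 350 mm.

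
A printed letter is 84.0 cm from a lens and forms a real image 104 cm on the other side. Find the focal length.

Real image ⇒ d_i = +104 cm.
1/f = 1/d_o + 1/d_i = 1/(84.0) + 1/(104) = 0.02152, so f = 46.5 cm.
Since f is positive, the lens is converging.

f = 46.5 cm (converging)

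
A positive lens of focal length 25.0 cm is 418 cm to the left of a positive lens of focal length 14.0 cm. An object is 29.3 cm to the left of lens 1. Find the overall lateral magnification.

Lens 1: 1/d_i1 = 1/(25.0) − 1/(29.3) = 0.005870, so d_i1 = 170.3 cm; m₁ = −d_i1/d_o1 = -5.812.
d_o2 = 418 − (170.3) = 247.7 cm.
Lens 2: 1/d_i2 = 1/(14.0) − 1/(247.7) = 0.06739, so d_i2 = 14.84 cm; m₂ = −d_i2/d_o2 = -0.05991.
m = m₁·m₂ = (-5.812)(-0.05991) = +0.348.

m = +0.348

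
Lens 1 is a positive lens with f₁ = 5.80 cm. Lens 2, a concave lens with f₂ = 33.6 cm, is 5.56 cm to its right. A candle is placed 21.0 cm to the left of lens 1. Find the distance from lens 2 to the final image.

2.65 cm

Lens 1: 1/d_i1 = 1/f₁ − 1/d_o1 = 1/(5.80) − 1/(21.0) = 0.1248, so d_i1 = 8.013 cm.
The intermediate image is 8.013 cm to the right of lens 1, which lies 2.453 cm to the right of lens 2 — a virtual object — so d_o2 = −2.453 cm.
Lens 2 is diverging, so f₂ = −33.6 cm.
Lens 2: 1/d_i2 = 1/f₂ − 1/d_o2 = 1/(-33.6) − 1/(-2.453) = 0.3779, so d_i2 = 2.65 cm.
The final image is real, 2.65 cm to the right of lens 2 (overall magnification ≈ -0.41).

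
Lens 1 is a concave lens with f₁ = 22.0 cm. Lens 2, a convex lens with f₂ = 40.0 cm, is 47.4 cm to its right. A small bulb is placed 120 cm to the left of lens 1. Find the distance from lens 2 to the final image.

Lens 1 is diverging, so f₁ = −22.0 cm.
Lens 1: 1/d_i1 = 1/f₁ − 1/d_o1 = 1/(-22.0) − 1/(120) = -0.05379, so d_i1 = -18.59 cm.
The intermediate image is 18.59 cm to the left of lens 1 (virtual), which is 47.4 − (-18.59) = 65.99 cm to the left of lens 2, so d_o2 = +65.99 cm.
Lens 2: 1/d_i2 = 1/f₂ − 1/d_o2 = 1/(40.0) − 1/(65.99) = 0.009846, so d_i2 = 102 cm.
The final image is real, 102 cm to the right of lens 2 (overall magnification ≈ -0.24).

102 cm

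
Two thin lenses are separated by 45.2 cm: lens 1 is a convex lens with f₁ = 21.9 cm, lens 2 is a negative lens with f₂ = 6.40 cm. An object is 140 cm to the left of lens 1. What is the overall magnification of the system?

Lens 1: 1/d_i1 = 1/(21.9) − 1/(140) = 0.03852, so d_i1 = 25.96 cm; m₁ = −d_i1/d_o1 = -0.1854.
d_o2 = 45.2 − (25.96) = 19.24 cm.
f₂ = −6.40 cm (diverging).
Lens 2: 1/d_i2 = 1/(-6.40) − 1/(19.24) = -0.2082, so d_i2 = -4.802 cm; m₂ = −d_i2/d_o2 = +0.2496.
m = m₁·m₂ = (-0.1854)(+0.2496) = -0.0463.

m = -0.0463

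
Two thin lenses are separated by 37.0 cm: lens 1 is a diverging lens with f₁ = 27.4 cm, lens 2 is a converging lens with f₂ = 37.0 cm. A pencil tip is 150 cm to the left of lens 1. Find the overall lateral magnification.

m = -0.247

f₁ = −27.4 cm (diverging).
Lens 1: 1/d_i1 = 1/(-27.4) − 1/(150) = -0.04316, so d_i1 = -23.17 cm; m₁ = −d_i1/d_o1 = +0.1545.
d_o2 = 37.0 − (-23.17) = 60.17 cm.
Lens 2: 1/d_i2 = 1/(37.0) − 1/(60.17) = 0.01041, so d_i2 = 96.09 cm; m₂ = −d_i2/d_o2 = -1.597.
m = m₁·m₂ = (+0.1545)(-1.597) = -0.247.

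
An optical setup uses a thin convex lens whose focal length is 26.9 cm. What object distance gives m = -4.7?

m = −d_i/d_o ⇒ d_i = −m·d_o.
1/f = 1/d_o + 1/d_i = 1/d_o − 1/(m·d_o) = (1 − 1/m)/d_o, so d_o = f(1 − 1/m) = (26.90)(1 − 1/(-4.7)) = 32.6 cm.

32.6 cm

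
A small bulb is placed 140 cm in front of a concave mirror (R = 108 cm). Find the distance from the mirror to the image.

87.9 cm

f = R/2 = 108/2 = 54.00 cm.
Mirror equation: 1/v = 1/f − 1/u = 1/(54.00) − 1/(140) = 0.01852 − 0.007143 = 0.01138, so v = 87.9 cm.
The image is real, inverted and reduced, in front of the mirror.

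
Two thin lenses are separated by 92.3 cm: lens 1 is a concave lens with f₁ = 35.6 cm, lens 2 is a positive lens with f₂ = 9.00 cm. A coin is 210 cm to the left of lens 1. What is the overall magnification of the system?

m = -0.0115

f₁ = −35.6 cm (diverging).
Lens 1: 1/d_i1 = 1/(-35.6) − 1/(210) = -0.03285, so d_i1 = -30.44 cm; m₁ = −d_i1/d_o1 = +0.1450.
d_o2 = 92.3 − (-30.44) = 122.7 cm.
Lens 2: 1/d_i2 = 1/(9.00) − 1/(122.7) = 0.1030, so d_i2 = 9.712 cm; m₂ = −d_i2/d_o2 = -0.07916.
m = m₁·m₂ = (+0.1450)(-0.07916) = -0.0115.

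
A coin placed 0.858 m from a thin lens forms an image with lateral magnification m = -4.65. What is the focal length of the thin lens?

f = 0.706 m (converging)

m = −d_i/d_o ⇒ d_i = −m·d_o = −(-4.65)·(0.858) = 3.990 m.
1/f = 1/d_o + 1/d_i = 1/(0.858) + 1/(3.990) = 1.416, so f = 0.706 m.
Since f is positive, the thin lens is converging.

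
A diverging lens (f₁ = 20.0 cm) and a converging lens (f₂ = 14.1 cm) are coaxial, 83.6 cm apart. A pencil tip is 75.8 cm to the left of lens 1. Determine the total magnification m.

f₁ = −20.0 cm (diverging).
Lens 1: 1/d_i1 = 1/(-20.0) − 1/(75.8) = -0.06319, so d_i1 = -15.82 cm; m₁ = −d_i1/d_o1 = +0.2087.
d_o2 = 83.6 − (-15.82) = 99.42 cm.
Lens 2: 1/d_i2 = 1/(14.1) − 1/(99.42) = 0.06086, so d_i2 = 16.43 cm; m₂ = −d_i2/d_o2 = -0.1653.
m = m₁·m₂ = (+0.2087)(-0.1653) = -0.0345.

m = -0.0345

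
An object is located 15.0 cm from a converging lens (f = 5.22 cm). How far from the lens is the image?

Thin-lens equation: 1/v = 1/f − 1/u = 1/(5.220) − 1/(15.0) = 0.1916 − 0.06667 = 0.1249, so v = 8.01 cm.
The image is real, inverted and reduced, on the far side of the lens.

8.01 cm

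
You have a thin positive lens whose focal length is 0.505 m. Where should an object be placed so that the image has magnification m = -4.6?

m = −d_i/d_o ⇒ d_i = −m·d_o.
1/f = 1/d_o + 1/d_i = 1/d_o − 1/(m·d_o) = (1 − 1/m)/d_o, so d_o = f(1 − 1/m) = (0.5050)(1 − 1/(-4.6)) = 0.615 m.

0.615 m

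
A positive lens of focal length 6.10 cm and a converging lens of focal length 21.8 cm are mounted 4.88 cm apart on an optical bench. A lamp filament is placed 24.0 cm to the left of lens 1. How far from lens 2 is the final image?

2.87 cm

Lens 1: 1/d_i1 = 1/f₁ − 1/d_o1 = 1/(6.10) − 1/(24.0) = 0.1223, so d_i1 = 8.179 cm.
The intermediate image is 8.179 cm to the right of lens 1, which lies 3.299 cm to the right of lens 2 — a virtual object — so d_o2 = −3.299 cm.
Lens 2: 1/d_i2 = 1/f₂ − 1/d_o2 = 1/(21.8) − 1/(-3.299) = 0.3490, so d_i2 = 2.87 cm.
The final image is real, 2.87 cm to the right of lens 2 (overall magnification ≈ -0.30).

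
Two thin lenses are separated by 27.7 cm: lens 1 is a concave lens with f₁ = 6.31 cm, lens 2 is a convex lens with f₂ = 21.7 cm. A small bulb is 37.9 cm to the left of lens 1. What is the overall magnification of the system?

f₁ = −6.31 cm (diverging).
Lens 1: 1/d_i1 = 1/(-6.31) − 1/(37.9) = -0.1849, so d_i1 = -5.409 cm; m₁ = −d_i1/d_o1 = +0.1427.
d_o2 = 27.7 − (-5.409) = 33.11 cm.
Lens 2: 1/d_i2 = 1/(21.7) − 1/(33.11) = 0.01588, so d_i2 = 62.97 cm; m₂ = −d_i2/d_o2 = -1.902.
m = m₁·m₂ = (+0.1427)(-1.902) = -0.271.

m = -0.271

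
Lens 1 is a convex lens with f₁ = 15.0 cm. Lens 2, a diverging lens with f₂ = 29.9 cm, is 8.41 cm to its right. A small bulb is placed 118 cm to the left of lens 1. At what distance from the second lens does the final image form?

Lens 1: 1/d_i1 = 1/f₁ − 1/d_o1 = 1/(15.0) − 1/(118) = 0.05819, so d_i1 = 17.18 cm.
The intermediate image is 17.18 cm to the right of lens 1, which lies 8.770 cm to the right of lens 2 — a virtual object — so d_o2 = −8.770 cm.
Lens 2 is diverging, so f₂ = −29.9 cm.
Lens 2: 1/d_i2 = 1/f₂ − 1/d_o2 = 1/(-29.9) − 1/(-8.770) = 0.08058, so d_i2 = 12.4 cm.
The final image is real, 12.4 cm to the right of lens 2 (overall magnification ≈ -0.21).

12.4 cm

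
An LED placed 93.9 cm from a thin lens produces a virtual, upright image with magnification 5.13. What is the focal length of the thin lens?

f = 117 cm (converging)

m = −d_i/d_o ⇒ d_i = −m·d_o = −(+5.13)·(93.9) = -481.7 cm.
1/f = 1/d_o + 1/d_i = 1/(93.9) + 1/(-481.7) = 0.008574, so f = 117 cm.
Since f is positive, the thin lens is converging.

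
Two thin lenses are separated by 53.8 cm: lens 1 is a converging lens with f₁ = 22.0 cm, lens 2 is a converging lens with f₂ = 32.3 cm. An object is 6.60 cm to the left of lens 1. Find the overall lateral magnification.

m = -1.49

Lens 1: 1/d_i1 = 1/(22.0) − 1/(6.60) = -0.1061, so d_i1 = -9.429 cm; m₁ = −d_i1/d_o1 = +1.429.
d_o2 = 53.8 − (-9.429) = 63.23 cm.
Lens 2: 1/d_i2 = 1/(32.3) − 1/(63.23) = 0.01514, so d_i2 = 66.03 cm; m₂ = −d_i2/d_o2 = -1.044.
m = m₁·m₂ = (+1.429)(-1.044) = -1.49.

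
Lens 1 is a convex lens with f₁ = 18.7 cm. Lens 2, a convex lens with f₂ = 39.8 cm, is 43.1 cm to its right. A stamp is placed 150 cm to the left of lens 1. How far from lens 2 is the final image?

47.9 cm

Lens 1: 1/d_i1 = 1/f₁ − 1/d_o1 = 1/(18.7) − 1/(150) = 0.04681, so d_i1 = 21.36 cm.
The intermediate image is 21.36 cm to the right of lens 1, which is 43.1 − (21.36) = 21.74 cm to the left of lens 2, so d_o2 = +21.74 cm.
Lens 2: 1/d_i2 = 1/f₂ − 1/d_o2 = 1/(39.8) − 1/(21.74) = -0.02087, so d_i2 = -47.9 cm.
The final image is virtual, 47.9 cm to the left of lens 2 (overall magnification ≈ -0.31).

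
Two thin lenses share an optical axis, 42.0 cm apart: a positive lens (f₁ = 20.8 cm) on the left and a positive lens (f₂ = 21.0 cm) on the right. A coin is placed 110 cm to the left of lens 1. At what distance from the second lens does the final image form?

Lens 1: 1/d_i1 = 1/f₁ − 1/d_o1 = 1/(20.8) − 1/(110) = 0.03899, so d_i1 = 25.65 cm.
The intermediate image is 25.65 cm to the right of lens 1, which is 42.0 − (25.65) = 16.35 cm to the left of lens 2, so d_o2 = +16.35 cm.
Lens 2: 1/d_i2 = 1/f₂ − 1/d_o2 = 1/(21.0) − 1/(16.35) = -0.01354, so d_i2 = -73.8 cm.
The final image is virtual, 73.8 cm to the left of lens 2 (overall magnification ≈ -1.1).

73.8 cm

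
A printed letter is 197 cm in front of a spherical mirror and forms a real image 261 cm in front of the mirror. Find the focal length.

Real image ⇒ d_i = +261 cm.
1/f = 1/d_o + 1/d_i = 1/(197) + 1/(261) = 0.008908, so f = 112 cm.
Since f is positive, the spherical mirror is concave.

f = 112 cm (concave)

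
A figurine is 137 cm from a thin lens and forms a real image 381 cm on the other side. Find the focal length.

Real image ⇒ d_i = +381 cm.
1/f = 1/d_o + 1/d_i = 1/(137) + 1/(381) = 0.009924, so f = 101 cm.
Since f is positive, the thin lens is converging.

f = 101 cm (converging)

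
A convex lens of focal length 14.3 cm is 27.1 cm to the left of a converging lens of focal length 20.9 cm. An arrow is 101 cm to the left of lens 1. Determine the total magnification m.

Lens 1: 1/d_i1 = 1/(14.3) − 1/(101) = 0.06003, so d_i1 = 16.66 cm; m₁ = −d_i1/d_o1 = -0.1650.
d_o2 = 27.1 − (16.66) = 10.44 cm.
Lens 2: 1/d_i2 = 1/(20.9) − 1/(10.44) = -0.04794, so d_i2 = -20.86 cm; m₂ = −d_i2/d_o2 = +1.998.
m = m₁·m₂ = (-0.1650)(+1.998) = -0.330.

m = -0.330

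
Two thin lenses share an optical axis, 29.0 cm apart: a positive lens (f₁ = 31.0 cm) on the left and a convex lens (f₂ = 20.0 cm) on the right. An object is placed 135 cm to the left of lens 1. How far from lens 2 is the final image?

Lens 1: 1/d_i1 = 1/f₁ − 1/d_o1 = 1/(31.0) − 1/(135) = 0.02485, so d_i1 = 40.24 cm.
The intermediate image is 40.24 cm to the right of lens 1, which lies 11.24 cm to the right of lens 2 — a virtual object — so d_o2 = −11.24 cm.
Lens 2: 1/d_i2 = 1/f₂ − 1/d_o2 = 1/(20.0) − 1/(-11.24) = 0.1390, so d_i2 = 7.20 cm.
The final image is real, 7.20 cm to the right of lens 2 (overall magnification ≈ -0.19).

7.20 cm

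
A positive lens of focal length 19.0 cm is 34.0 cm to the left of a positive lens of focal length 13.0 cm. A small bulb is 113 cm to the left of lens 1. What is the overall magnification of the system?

m = -1.43

Lens 1: 1/d_i1 = 1/(19.0) − 1/(113) = 0.04378, so d_i1 = 22.84 cm; m₁ = −d_i1/d_o1 = -0.2021.
d_o2 = 34.0 − (22.84) = 11.16 cm.
Lens 2: 1/d_i2 = 1/(13.0) − 1/(11.16) = -0.01268, so d_i2 = -78.85 cm; m₂ = −d_i2/d_o2 = +7.065.
m = m₁·m₂ = (-0.2021)(+7.065) = -1.43.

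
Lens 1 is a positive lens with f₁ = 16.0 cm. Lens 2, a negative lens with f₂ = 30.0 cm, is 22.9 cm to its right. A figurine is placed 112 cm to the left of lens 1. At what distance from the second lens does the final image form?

3.71 cm

Lens 1: 1/d_i1 = 1/f₁ − 1/d_o1 = 1/(16.0) − 1/(112) = 0.05357, so d_i1 = 18.67 cm.
The intermediate image is 18.67 cm to the right of lens 1, which is 22.9 − (18.67) = 4.230 cm to the left of lens 2, so d_o2 = +4.230 cm.
Lens 2 is diverging, so f₂ = −30.0 cm.
Lens 2: 1/d_i2 = 1/f₂ − 1/d_o2 = 1/(-30.0) − 1/(4.230) = -0.2697, so d_i2 = -3.71 cm.
The final image is virtual, 3.71 cm to the left of lens 2 (overall magnification ≈ -0.15).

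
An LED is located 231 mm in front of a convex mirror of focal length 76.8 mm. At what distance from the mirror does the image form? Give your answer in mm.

57.6 mm

For a convex mirror, f = -76.8 mm.
Mirror equation: 1/s_i = 1/f − 1/s_o = 1/(-76.80) − 1/(231) = -0.01302 − 0.004329 = -0.01735, so s_i = -57.6 mm.
The image is virtual, upright and reduced, behind the mirror.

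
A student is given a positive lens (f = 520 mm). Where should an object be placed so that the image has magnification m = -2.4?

m = −d_i/d_o ⇒ d_i = −m·d_o.
1/f = 1/d_o + 1/d_i = 1/d_o − 1/(m·d_o) = (1 − 1/m)/d_o, so d_o = f(1 − 1/m) = (520.0)(1 − 1/(-2.4)) = 737 mm.

737 mm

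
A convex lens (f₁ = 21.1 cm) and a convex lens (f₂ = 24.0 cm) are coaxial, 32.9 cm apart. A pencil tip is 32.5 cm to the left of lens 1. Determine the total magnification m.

m = -0.867

Lens 1: 1/d_i1 = 1/(21.1) − 1/(32.5) = 0.01662, so d_i1 = 60.15 cm; m₁ = −d_i1/d_o1 = -1.851.
d_o2 = 32.9 − (60.15) = -27.25 cm (virtual object).
Lens 2: 1/d_i2 = 1/(24.0) − 1/(-27.25) = 0.07836, so d_i2 = 12.76 cm; m₂ = −d_i2/d_o2 = +0.4683.
m = m₁·m₂ = (-1.851)(+0.4683) = -0.867.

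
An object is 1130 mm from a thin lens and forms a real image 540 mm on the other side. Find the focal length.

Real image ⇒ d_i = +540 mm.
1/f = 1/d_o + 1/d_i = 1/(1130) + 1/(540) = 0.002737, so f = 365 mm.
Since f is positive, the thin lens is converging.

f = 365 mm (converging)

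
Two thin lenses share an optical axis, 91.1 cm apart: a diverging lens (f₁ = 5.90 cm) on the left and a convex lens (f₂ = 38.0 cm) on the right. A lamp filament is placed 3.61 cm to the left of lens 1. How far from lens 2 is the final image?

64.1 cm

Lens 1 is diverging, so f₁ = −5.90 cm.
Lens 1: 1/d_i1 = 1/f₁ − 1/d_o1 = 1/(-5.90) − 1/(3.61) = -0.4465, so d_i1 = -2.240 cm.
The intermediate image is 2.240 cm to the left of lens 1 (virtual), which is 91.1 − (-2.240) = 93.34 cm to the left of lens 2, so d_o2 = +93.34 cm.
Lens 2: 1/d_i2 = 1/f₂ − 1/d_o2 = 1/(38.0) − 1/(93.34) = 0.01560, so d_i2 = 64.1 cm.
The final image is real, 64.1 cm to the right of lens 2 (overall magnification ≈ -0.43).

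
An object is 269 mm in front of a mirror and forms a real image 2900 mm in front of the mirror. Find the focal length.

f = 246 mm (concave)

Real image ⇒ d_i = +2900 mm.
1/f = 1/d_o + 1/d_i = 1/(269) + 1/(2900) = 0.004062, so f = 246 mm.
Since f is positive, the mirror is concave.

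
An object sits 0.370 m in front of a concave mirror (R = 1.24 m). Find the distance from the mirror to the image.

0.918 m

f = R/2 = 1.24/2 = 0.6200 m.
Mirror equation: 1/v = 1/f − 1/u = 1/(0.6200) − 1/(0.370) = 1.613 − 2.703 = -1.090, so v = -0.918 m.
The image is virtual, upright and enlarged, behind the mirror.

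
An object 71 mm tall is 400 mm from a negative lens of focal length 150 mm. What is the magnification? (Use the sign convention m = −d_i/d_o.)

For a negative lens, f = -150 mm.
1/d_i = 1/f − 1/d_o = 1/(-150.0) − 1/(400) = -0.009167, so d_i = -109.1 mm.
m = −d_i/d_o = −(-109.1)/(400) = +0.273.
The image is virtual, upright and reduced, on the same side as the object.

m = +0.273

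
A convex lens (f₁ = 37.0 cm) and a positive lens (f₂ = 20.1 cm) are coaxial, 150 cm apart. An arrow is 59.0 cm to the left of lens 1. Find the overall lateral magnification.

Lens 1: 1/d_i1 = 1/(37.0) − 1/(59.0) = 0.01008, so d_i1 = 99.23 cm; m₁ = −d_i1/d_o1 = -1.682.
d_o2 = 150 − (99.23) = 50.77 cm.
Lens 2: 1/d_i2 = 1/(20.1) − 1/(50.77) = 0.03005, so d_i2 = 33.27 cm; m₂ = −d_i2/d_o2 = -0.6554.
m = m₁·m₂ = (-1.682)(-0.6554) = +1.10.

m = +1.10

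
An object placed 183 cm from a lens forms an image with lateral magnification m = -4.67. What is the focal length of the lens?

m = −d_i/d_o ⇒ d_i = −m·d_o = −(-4.67)·(183) = 854.6 cm.
1/f = 1/d_o + 1/d_i = 1/(183) + 1/(854.6) = 0.006635, so f = 151 cm.
Since f is positive, the lens is converging.

f = 151 cm (converging)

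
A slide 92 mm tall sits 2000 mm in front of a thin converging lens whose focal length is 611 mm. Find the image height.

1/d_i = 1/f − 1/d_o = 1/(611.0) − 1/(2000) = 0.001137, so d_i = 879.8 mm.
m = −d_i/d_o = -0.4399.
|h_i| = |m|·h_o = 0.4399 × 92 = 40.5 mm. The image is real, inverted and reduced, on the far side of the lens.

40.5 mm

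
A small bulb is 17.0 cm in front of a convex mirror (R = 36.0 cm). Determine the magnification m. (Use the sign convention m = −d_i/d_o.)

m = +0.514

f = R/2 = 36.0/2 = 18.00 cm; for a convex mirror, f = -18.00 cm.
1/d_i = 1/f − 1/d_o = 1/(-18.00) − 1/(17.0) = -0.1144, so d_i = -8.743 cm.
m = −d_i/d_o = −(-8.743)/(17.0) = +0.514.
The image is virtual, upright and reduced, behind the mirror.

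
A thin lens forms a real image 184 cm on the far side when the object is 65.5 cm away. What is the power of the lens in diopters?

P = +2.07 D

d_i = +184 cm.
1/f = 1/d_o + 1/d_i = 1/(65.5) + 1/(184) = 0.02070 cm⁻¹.
f = 48.30 cm = 0.4830 m, so P = 1/f = +2.07 D.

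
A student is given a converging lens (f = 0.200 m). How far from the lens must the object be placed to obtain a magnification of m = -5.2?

0.238 m

m = −d_i/d_o ⇒ d_i = −m·d_o.
1/f = 1/d_o + 1/d_i = 1/d_o − 1/(m·d_o) = (1 − 1/m)/d_o, so d_o = f(1 − 1/m) = (0.2000)(1 − 1/(-5.2)) = 0.238 m.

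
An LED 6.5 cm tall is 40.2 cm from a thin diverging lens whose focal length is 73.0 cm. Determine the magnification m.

m = +0.645

For a diverging lens, f = -73.0 cm.
1/d_i = 1/f − 1/d_o = 1/(-73.00) − 1/(40.2) = -0.03857, so d_i = -25.92 cm.
m = −d_i/d_o = −(-25.92)/(40.2) = +0.645.
The image is virtual, upright and reduced, on the same side as the object.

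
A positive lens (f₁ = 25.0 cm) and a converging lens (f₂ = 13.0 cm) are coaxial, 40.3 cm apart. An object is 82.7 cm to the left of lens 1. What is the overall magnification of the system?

m = -0.660

Lens 1: 1/d_i1 = 1/(25.0) − 1/(82.7) = 0.02791, so d_i1 = 35.83 cm; m₁ = −d_i1/d_o1 = -0.4333.
d_o2 = 40.3 − (35.83) = 4.470 cm.
Lens 2: 1/d_i2 = 1/(13.0) − 1/(4.470) = -0.1468, so d_i2 = -6.812 cm; m₂ = −d_i2/d_o2 = +1.524.
m = m₁·m₂ = (-0.4333)(+1.524) = -0.660.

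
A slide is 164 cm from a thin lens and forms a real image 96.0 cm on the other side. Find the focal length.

f = 60.6 cm (converging)

Real image ⇒ d_i = +96.0 cm.
1/f = 1/d_o + 1/d_i = 1/(164) + 1/(96.0) = 0.01651, so f = 60.6 cm.
Since f is positive, the thin lens is converging.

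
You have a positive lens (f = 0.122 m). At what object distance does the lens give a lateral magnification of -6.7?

m = −d_i/d_o ⇒ d_i = −m·d_o.
1/f = 1/d_o + 1/d_i = 1/d_o − 1/(m·d_o) = (1 − 1/m)/d_o, so d_o = f(1 − 1/m) = (0.1220)(1 − 1/(-6.7)) = 0.140 m.

0.140 m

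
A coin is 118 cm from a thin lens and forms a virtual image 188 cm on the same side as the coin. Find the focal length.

f = 317 cm (converging)

Virtual image ⇒ d_i = −188 cm.
1/f = 1/d_o + 1/d_i = 1/(118) + 1/(-188) = 0.003155, so f = 317 cm.
Since f is positive, the thin lens is converging.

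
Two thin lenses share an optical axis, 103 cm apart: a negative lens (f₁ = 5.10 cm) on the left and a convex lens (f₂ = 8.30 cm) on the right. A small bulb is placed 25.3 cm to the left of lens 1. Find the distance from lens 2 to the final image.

9.00 cm

Lens 1 is diverging, so f₁ = −5.10 cm.
Lens 1: 1/d_i1 = 1/f₁ − 1/d_o1 = 1/(-5.10) − 1/(25.3) = -0.2356, so d_i1 = -4.244 cm.
The intermediate image is 4.244 cm to the left of lens 1 (virtual), which is 103 − (-4.244) = 107.2 cm to the left of lens 2, so d_o2 = +107.2 cm.
Lens 2: 1/d_i2 = 1/f₂ − 1/d_o2 = 1/(8.30) − 1/(107.2) = 0.1112, so d_i2 = 9.00 cm.
The final image is real, 9.00 cm to the right of lens 2 (overall magnification ≈ -0.014).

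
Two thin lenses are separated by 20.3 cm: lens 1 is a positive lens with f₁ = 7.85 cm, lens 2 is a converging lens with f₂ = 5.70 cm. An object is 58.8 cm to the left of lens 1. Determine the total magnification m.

Lens 1: 1/d_i1 = 1/(7.85) − 1/(58.8) = 0.1104, so d_i1 = 9.059 cm; m₁ = −d_i1/d_o1 = -0.1541.
d_o2 = 20.3 − (9.059) = 11.24 cm.
Lens 2: 1/d_i2 = 1/(5.70) − 1/(11.24) = 0.08647, so d_i2 = 11.56 cm; m₂ = −d_i2/d_o2 = -1.029.
m = m₁·m₂ = (-0.1541)(-1.029) = +0.159.

m = +0.159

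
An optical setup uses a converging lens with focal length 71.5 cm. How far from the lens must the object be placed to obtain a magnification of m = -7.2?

m = −d_i/d_o ⇒ d_i = −m·d_o.
1/f = 1/d_o + 1/d_i = 1/d_o − 1/(m·d_o) = (1 − 1/m)/d_o, so d_o = f(1 − 1/m) = (71.50)(1 − 1/(-7.2)) = 81.4 cm.

81.4 cm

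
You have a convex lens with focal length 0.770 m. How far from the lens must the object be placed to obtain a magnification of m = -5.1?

m = −d_i/d_o ⇒ d_i = −m·d_o.
1/f = 1/d_o + 1/d_i = 1/d_o − 1/(m·d_o) = (1 − 1/m)/d_o, so d_o = f(1 − 1/m) = (0.7700)(1 − 1/(-5.1)) = 0.921 m.

0.921 m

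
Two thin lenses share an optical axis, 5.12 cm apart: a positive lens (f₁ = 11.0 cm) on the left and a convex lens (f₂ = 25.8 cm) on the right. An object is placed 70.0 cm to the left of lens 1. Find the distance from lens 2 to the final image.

Lens 1: 1/d_i1 = 1/f₁ − 1/d_o1 = 1/(11.0) − 1/(70.0) = 0.07662, so d_i1 = 13.05 cm.
The intermediate image is 13.05 cm to the right of lens 1, which lies 7.930 cm to the right of lens 2 — a virtual object — so d_o2 = −7.930 cm.
Lens 2: 1/d_i2 = 1/f₂ − 1/d_o2 = 1/(25.8) − 1/(-7.930) = 0.1649, so d_i2 = 6.07 cm.
The final image is real, 6.07 cm to the right of lens 2 (overall magnification ≈ -0.14).

6.07 cm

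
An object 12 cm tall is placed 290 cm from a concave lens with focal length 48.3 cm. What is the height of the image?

1.71 cm

For a concave lens, f = -48.3 cm.
1/d_i = 1/f − 1/d_o = 1/(-48.30) − 1/(290) = -0.02415, so d_i = -41.40 cm.
m = −d_i/d_o = +0.1428.
|h_i| = |m|·h_o = 0.1428 × 12 = 1.71 cm. The image is virtual, upright and reduced, on the same side as the object.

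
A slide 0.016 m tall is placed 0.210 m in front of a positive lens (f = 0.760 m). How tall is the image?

1/d_i = 1/f − 1/d_o = 1/(0.7600) − 1/(0.210) = -3.446, so d_i = -0.2902 m.
m = −d_i/d_o = +1.382.
|h_i| = |m|·h_o = 1.382 × 0.016 = 0.0221 m. The image is virtual, upright and enlarged, on the same side as the object.

0.0221 m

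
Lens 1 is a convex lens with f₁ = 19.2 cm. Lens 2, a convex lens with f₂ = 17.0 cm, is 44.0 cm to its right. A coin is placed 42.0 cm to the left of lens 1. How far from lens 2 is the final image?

17.5 cm

Lens 1: 1/d_i1 = 1/f₁ − 1/d_o1 = 1/(19.2) − 1/(42.0) = 0.02827, so d_i1 = 35.37 cm.
The intermediate image is 35.37 cm to the right of lens 1, which is 44.0 − (35.37) = 8.630 cm to the left of lens 2, so d_o2 = +8.630 cm.
Lens 2: 1/d_i2 = 1/f₂ − 1/d_o2 = 1/(17.0) − 1/(8.630) = -0.05705, so d_i2 = -17.5 cm.
The final image is virtual, 17.5 cm to the left of lens 2 (overall magnification ≈ -1.7).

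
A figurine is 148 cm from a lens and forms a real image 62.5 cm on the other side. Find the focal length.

f = 43.9 cm (converging)

Real image ⇒ d_i = +62.5 cm.
1/f = 1/d_o + 1/d_i = 1/(148) + 1/(62.5) = 0.02276, so f = 43.9 cm.
Since f is positive, the lens is converging.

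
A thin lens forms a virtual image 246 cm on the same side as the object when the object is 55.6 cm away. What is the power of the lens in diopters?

P = +1.39 D

Virtual image ⇒ d_i = −246 cm.
1/f = 1/d_o + 1/d_i = 1/(55.6) + 1/(-246) = 0.01392 cm⁻¹.
f = 71.84 cm = 0.7184 m, so P = 1/f = +1.39 D.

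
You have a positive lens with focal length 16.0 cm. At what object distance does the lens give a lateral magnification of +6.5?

m = −d_i/d_o ⇒ d_i = −m·d_o.
1/f = 1/d_o + 1/d_i = 1/d_o − 1/(m·d_o) = (1 − 1/m)/d_o, so d_o = f(1 − 1/m) = (16.00)(1 − 1/(+6.5)) = 13.5 cm.

13.5 cm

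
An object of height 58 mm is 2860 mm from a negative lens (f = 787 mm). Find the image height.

12.5 mm

For a negative lens, f = -787 mm.
1/d_i = 1/f − 1/d_o = 1/(-787.0) − 1/(2860) = -0.001620, so d_i = -617.2 mm.
m = −d_i/d_o = +0.2158.
|h_i| = |m|·h_o = 0.2158 × 58 = 12.5 mm. The image is virtual, upright and reduced, on the same side as the object.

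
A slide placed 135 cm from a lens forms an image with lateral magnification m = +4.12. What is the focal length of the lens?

f = 178 cm (converging)

m = −d_i/d_o ⇒ d_i = −m·d_o = −(+4.12)·(135) = -556.2 cm.
1/f = 1/d_o + 1/d_i = 1/(135) + 1/(-556.2) = 0.005609, so f = 178 cm.
Since f is positive, the lens is converging.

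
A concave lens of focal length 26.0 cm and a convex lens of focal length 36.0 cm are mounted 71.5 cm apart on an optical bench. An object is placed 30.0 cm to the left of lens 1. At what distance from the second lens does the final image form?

Lens 1 is diverging, so f₁ = −26.0 cm.
Lens 1: 1/d_i1 = 1/f₁ − 1/d_o1 = 1/(-26.0) − 1/(30.0) = -0.07179, so d_i1 = -13.93 cm.
The intermediate image is 13.93 cm to the left of lens 1 (virtual), which is 71.5 − (-13.93) = 85.43 cm to the left of lens 2, so d_o2 = +85.43 cm.
Lens 2: 1/d_i2 = 1/f₂ − 1/d_o2 = 1/(36.0) − 1/(85.43) = 0.01607, so d_i2 = 62.2 cm.
The final image is real, 62.2 cm to the right of lens 2 (overall magnification ≈ -0.34).

62.2 cm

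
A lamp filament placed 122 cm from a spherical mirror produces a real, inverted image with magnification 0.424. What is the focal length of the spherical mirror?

m = −d_i/d_o ⇒ d_i = −m·d_o = −(-0.424)·(122) = 51.73 cm.
1/f = 1/d_o + 1/d_i = 1/(122) + 1/(51.73) = 0.02753, so f = 36.3 cm.
Since f is positive, the spherical mirror is concave.

f = 36.3 cm (concave)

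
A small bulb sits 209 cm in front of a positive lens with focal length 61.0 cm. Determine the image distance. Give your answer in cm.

86.1 cm

Lens equation: 1/d_i = 1/f − 1/d_o = 1/(61.00) − 1/(209) = 0.01639 − 0.004785 = 0.01161, so d_i = 86.1 cm.
The image is real, inverted and reduced, on the far side of the lens.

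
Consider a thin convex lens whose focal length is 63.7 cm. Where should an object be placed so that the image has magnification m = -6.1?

m = −d_i/d_o ⇒ d_i = −m·d_o.
1/f = 1/d_o + 1/d_i = 1/d_o − 1/(m·d_o) = (1 − 1/m)/d_o, so d_o = f(1 − 1/m) = (63.70)(1 − 1/(-6.1)) = 74.1 cm.

74.1 cm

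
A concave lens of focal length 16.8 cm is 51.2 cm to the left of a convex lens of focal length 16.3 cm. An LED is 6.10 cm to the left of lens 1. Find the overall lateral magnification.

f₁ = −16.8 cm (diverging).
Lens 1: 1/d_i1 = 1/(-16.8) − 1/(6.10) = -0.2235, so d_i1 = -4.475 cm; m₁ = −d_i1/d_o1 = +0.7336.
d_o2 = 51.2 − (-4.475) = 55.68 cm.
Lens 2: 1/d_i2 = 1/(16.3) − 1/(55.68) = 0.04339, so d_i2 = 23.05 cm; m₂ = −d_i2/d_o2 = -0.4139.
m = m₁·m₂ = (+0.7336)(-0.4139) = -0.304.

m = -0.304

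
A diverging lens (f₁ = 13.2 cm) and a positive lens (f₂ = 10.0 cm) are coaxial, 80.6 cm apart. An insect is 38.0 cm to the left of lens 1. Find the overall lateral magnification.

m = -0.0321

f₁ = −13.2 cm (diverging).
Lens 1: 1/d_i1 = 1/(-13.2) − 1/(38.0) = -0.1021, so d_i1 = -9.797 cm; m₁ = −d_i1/d_o1 = +0.2578.
d_o2 = 80.6 − (-9.797) = 90.40 cm.
Lens 2: 1/d_i2 = 1/(10.0) − 1/(90.40) = 0.08894, so d_i2 = 11.24 cm; m₂ = −d_i2/d_o2 = -0.1244.
m = m₁·m₂ = (+0.2578)(-0.1244) = -0.0321.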